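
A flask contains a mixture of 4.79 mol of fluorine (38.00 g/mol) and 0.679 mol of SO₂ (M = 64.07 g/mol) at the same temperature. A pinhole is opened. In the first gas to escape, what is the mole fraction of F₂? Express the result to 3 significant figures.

Each component's effusion rate ∝ (its partial pressure)·(1/√M) ∝ n_i/√M_i.
x_F₂(eff) = (n_F₂/√M_F₂) / (n_F₂/√M_F₂ + n_SO₂/√M_SO₂)
= (4.79/√38.00) / (4.79/√38.00 + 0.679/√64.07) = 0.7770/(0.7770 + 0.08483) = 0.902.

0.902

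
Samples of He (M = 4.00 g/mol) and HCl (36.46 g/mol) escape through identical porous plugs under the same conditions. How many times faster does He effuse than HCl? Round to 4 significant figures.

3.019

Since effusion rate ∝ 1/√M, rate_He/rate_HCl = √(M_HCl/M_He) = √(36.46/4.00) = √9.115 = 3.019.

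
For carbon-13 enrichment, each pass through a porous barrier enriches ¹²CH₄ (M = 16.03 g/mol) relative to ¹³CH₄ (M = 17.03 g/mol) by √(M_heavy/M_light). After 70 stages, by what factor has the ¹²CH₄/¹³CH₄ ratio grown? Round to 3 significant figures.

Overall factor = α^70 with α = √(17.03/16.03), i.e. (17.03/16.03)^(70/2).
= 1.06238^35 = 8.31.

8.31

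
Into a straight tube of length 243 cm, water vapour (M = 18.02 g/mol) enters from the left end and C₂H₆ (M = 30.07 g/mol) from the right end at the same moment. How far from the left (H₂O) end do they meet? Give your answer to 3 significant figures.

137 cm

Distances travelled in equal time are proportional to diffusion rates, so d_H₂O/d_C₂H₆ = √(M_C₂H₆/M_H₂O) = √(30.07/18.02) = 1.292.
With d_H₂O + d_C₂H₆ = 243 cm, d_C₂H₆ = 243/(1 + 1.292) = 106.0 cm.
d_H₂O = 243 − 106.0 = 137 cm.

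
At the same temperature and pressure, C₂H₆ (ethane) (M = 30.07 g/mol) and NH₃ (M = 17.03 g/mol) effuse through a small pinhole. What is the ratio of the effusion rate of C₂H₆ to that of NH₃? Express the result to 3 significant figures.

0.753

Graham's law gives rate_C₂H₆/rate_NH₃ = √(M_NH₃/M_C₂H₆) = √(17.03/30.07) = √0.5663 = 0.753.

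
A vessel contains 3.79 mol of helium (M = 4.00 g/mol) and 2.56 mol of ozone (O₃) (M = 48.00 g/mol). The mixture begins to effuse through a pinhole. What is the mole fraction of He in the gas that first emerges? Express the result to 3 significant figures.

0.837

Effusion rate of each component ∝ n_i/√M_i (partial pressure × 1/√M).
So x_He in the escaping gas = (n_He/√M_He) / Σ(n_i/√M_i)
= (3.79/√4.00) / (3.79/√4.00 + 2.56/√48.00) = 1.895/(1.895 + 0.3695) = 0.837.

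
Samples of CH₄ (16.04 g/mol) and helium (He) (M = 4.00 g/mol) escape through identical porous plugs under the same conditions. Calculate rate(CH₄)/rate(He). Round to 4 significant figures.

Graham's law gives rate_CH₄/rate_He = √(M_He/M_CH₄) = √(4.00/16.04) = √0.2494 = 0.4994.

0.4994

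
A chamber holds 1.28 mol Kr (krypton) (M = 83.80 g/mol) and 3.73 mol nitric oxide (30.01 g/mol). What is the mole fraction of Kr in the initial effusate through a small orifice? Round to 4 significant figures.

0.1704

The effusion rate of species i is ∝ p_i/√M_i ∝ n_i/√M_i.
Mole fraction of Kr in the effusate = (n_Kr/√M_Kr) / (n_Kr/√M_Kr + n_NO/√M_NO)
= (1.28/√83.80) / (1.28/√83.80 + 3.73/√30.01) = 0.1398/(0.1398 + 0.6809) = 0.1704.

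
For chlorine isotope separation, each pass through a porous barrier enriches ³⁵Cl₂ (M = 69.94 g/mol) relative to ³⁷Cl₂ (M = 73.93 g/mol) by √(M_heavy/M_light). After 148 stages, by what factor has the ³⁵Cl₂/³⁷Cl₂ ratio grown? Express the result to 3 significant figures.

Each stage multiplies the ratio by α = √(73.93/69.94), so after 148 stages the overall factor is α^148 = (73.93/69.94)^(148/2).
= 1.05705^74 = 60.7.

60.7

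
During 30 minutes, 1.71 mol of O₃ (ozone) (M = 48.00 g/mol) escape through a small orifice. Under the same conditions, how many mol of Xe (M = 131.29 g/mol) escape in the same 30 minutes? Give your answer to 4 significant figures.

1.034 mol

Using Graham's law: rate_Xe/rate_O₃ = √(M_O₃/M_Xe) = √(48.00/131.29) = √0.3656 = 0.6047.
So the amount for Xe is 1.71 × 0.6047 = 1.034 mol.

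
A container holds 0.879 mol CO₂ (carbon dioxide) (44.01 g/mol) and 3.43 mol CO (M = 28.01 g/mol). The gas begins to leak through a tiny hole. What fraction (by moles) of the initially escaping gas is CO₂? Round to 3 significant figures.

Effusion rate of each component ∝ n_i/√M_i (partial pressure × 1/√M).
x_CO₂(eff) = (n_CO₂/√M_CO₂) / (n_CO₂/√M_CO₂ + n_CO/√M_CO)
= (0.879/√44.01) / (0.879/√44.01 + 3.43/√28.01) = 0.1325/(0.1325 + 0.6481) = 0.170.

0.170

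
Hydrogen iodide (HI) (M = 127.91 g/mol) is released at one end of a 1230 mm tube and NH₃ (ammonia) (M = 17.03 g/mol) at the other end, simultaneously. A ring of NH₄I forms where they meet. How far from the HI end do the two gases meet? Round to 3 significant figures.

In equal time, each gas travels a distance ∝ its rate ∝ 1/√M, so d_HI/d_NH₃ = √(M_NH₃/M_HI) = √(17.03/127.91) = 0.3649.
With d_HI + d_NH₃ = 1230 mm, d_NH₃ = 1230/(1 + 0.3649) = 901.2 mm.
d_HI = 1230 − 901.2 = 329 mm.

329 mm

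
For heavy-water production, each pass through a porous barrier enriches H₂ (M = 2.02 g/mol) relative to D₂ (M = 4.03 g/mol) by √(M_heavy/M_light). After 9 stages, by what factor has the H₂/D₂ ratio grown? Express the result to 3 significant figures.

Each stage multiplies the ratio by α = √(4.03/2.02), so after 9 stages the overall factor is α^9 = (4.03/2.02)^(9/2).
= 1.99505^(9/2) = 22.4.

22.4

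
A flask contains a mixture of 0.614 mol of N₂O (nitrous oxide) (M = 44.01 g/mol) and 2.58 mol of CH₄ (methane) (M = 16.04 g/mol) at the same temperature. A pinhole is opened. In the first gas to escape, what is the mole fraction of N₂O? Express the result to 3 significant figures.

Rate_i ∝ x_i/√M_i (Graham's law weighted by mole fraction), so the effusate composition follows n_i/√M_i.
x_N₂O(eff) = (n_N₂O/√M_N₂O) / (n_N₂O/√M_N₂O + n_CH₄/√M_CH₄)
= (0.614/√44.01) / (0.614/√44.01 + 2.58/√16.04) = 0.09255/(0.09255 + 0.6442) = 0.126.

0.126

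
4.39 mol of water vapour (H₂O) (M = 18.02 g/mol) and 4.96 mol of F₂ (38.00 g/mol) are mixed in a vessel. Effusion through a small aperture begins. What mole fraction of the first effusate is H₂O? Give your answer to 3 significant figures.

Effusion rate of each component ∝ n_i/√M_i (partial pressure × 1/√M).
So x_H₂O in the escaping gas = (n_H₂O/√M_H₂O) / Σ(n_i/√M_i)
= (4.39/√18.02) / (4.39/√18.02 + 4.96/√38.00) = 1.034/(1.034 + 0.8046) = 0.562.

0.562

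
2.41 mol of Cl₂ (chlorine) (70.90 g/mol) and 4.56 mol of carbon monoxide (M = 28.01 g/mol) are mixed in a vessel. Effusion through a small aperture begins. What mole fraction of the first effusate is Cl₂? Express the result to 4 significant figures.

0.2494

Effusion rate of each component ∝ n_i/√M_i (partial pressure × 1/√M).
x_Cl₂(eff) = (n_Cl₂/√M_Cl₂) / (n_Cl₂/√M_Cl₂ + n_CO/√M_CO)
= (2.41/√70.90) / (2.41/√70.90 + 4.56/√28.01) = 0.2862/(0.2862 + 0.8616) = 0.2494.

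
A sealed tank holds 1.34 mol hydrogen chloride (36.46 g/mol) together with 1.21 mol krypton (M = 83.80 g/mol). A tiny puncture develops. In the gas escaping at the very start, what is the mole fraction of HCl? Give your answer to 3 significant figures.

The effusion rate of species i is ∝ p_i/√M_i ∝ n_i/√M_i.
x_HCl(eff) = (n_HCl/√M_HCl) / (n_HCl/√M_HCl + n_Kr/√M_Kr)
= (1.34/√36.46) / (1.34/√36.46 + 1.21/√83.80) = 0.2219/(0.2219 + 0.1322) = 0.627.

0.627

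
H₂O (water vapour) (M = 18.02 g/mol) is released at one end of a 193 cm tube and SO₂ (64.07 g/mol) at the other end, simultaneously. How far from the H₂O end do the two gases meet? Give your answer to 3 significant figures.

126 cm

The fronts meet when d_H₂O + d_SO₂ = L with d_H₂O/d_SO₂ = √(M_SO₂/M_H₂O) (Graham's law). Here √(M_SO₂/M_H₂O) = √(64.07/18.02) = 1.886.
With d_H₂O + d_SO₂ = 193 cm, d_SO₂ = 193/(1 + 1.886) = 66.88 cm.
d_H₂O = 193 − 66.88 = 126 cm.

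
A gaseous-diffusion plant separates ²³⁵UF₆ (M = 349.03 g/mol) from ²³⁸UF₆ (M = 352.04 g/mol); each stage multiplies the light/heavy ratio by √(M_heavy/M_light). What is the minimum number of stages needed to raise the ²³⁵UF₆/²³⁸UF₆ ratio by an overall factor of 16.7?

656

Single-stage factor α = √(352.04/349.03), so ln α = ½ ln(1.00862) = 0.004293.
Need α^N ≥ 16.7 ⇒ N ≥ ln(16.7) / ln α = 2.815 / 0.004293 = 655.74.
Minimum whole number of stages: N = 656.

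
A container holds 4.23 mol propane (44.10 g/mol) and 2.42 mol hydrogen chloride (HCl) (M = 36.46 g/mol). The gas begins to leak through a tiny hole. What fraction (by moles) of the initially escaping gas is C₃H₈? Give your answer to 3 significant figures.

0.614

Each component's effusion rate ∝ (its partial pressure)·(1/√M) ∝ n_i/√M_i.
So x_C₃H₈ in the escaping gas = (n_C₃H₈/√M_C₃H₈) / Σ(n_i/√M_i)
= (4.23/√44.10) / (4.23/√44.10 + 2.42/√36.46) = 0.6370/(0.6370 + 0.4008) = 0.614.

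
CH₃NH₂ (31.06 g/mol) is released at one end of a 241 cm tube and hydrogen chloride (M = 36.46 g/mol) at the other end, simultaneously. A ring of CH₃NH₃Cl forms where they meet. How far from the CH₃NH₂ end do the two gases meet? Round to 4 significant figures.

125.3 cm

In equal time, each gas travels a distance ∝ its rate ∝ 1/√M, so d_CH₃NH₂/d_HCl = √(M_HCl/M_CH₃NH₂) = √(36.46/31.06) = 1.083.
With d_CH₃NH₂ + d_HCl = 241 cm, d_HCl = 241/(1 + 1.083) = 115.7 cm.
d_CH₃NH₂ = 241 − 115.7 = 125.3 cm.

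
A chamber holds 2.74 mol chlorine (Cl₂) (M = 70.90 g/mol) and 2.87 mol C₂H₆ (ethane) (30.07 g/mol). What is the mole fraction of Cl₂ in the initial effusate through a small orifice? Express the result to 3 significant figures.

Each component's effusion rate ∝ (its partial pressure)·(1/√M) ∝ n_i/√M_i.
So x_Cl₂ in the escaping gas = (n_Cl₂/√M_Cl₂) / Σ(n_i/√M_i)
= (2.74/√70.90) / (2.74/√70.90 + 2.87/√30.07) = 0.3254/(0.3254 + 0.5234) = 0.383.

0.383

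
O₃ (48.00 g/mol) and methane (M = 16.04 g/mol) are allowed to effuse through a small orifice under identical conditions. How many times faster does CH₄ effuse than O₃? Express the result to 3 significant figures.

1.73

Since effusion rate ∝ 1/√M, rate_CH₄/rate_O₃ = √(M_O₃/M_CH₄) = √(48.00/16.04) = √2.993 = 1.73.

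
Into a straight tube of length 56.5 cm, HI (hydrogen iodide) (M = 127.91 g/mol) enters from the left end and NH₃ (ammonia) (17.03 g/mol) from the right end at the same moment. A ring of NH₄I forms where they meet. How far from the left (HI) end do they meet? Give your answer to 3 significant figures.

The fronts meet when d_HI + d_NH₃ = L with d_HI/d_NH₃ = √(M_NH₃/M_HI) (Graham's law). Here √(M_NH₃/M_HI) = √(17.03/127.91) = 0.3649.
With d_HI + d_NH₃ = 56.5 cm, d_NH₃ = 56.5/(1 + 0.3649) = 41.40 cm.
d_HI = 56.5 − 41.40 = 15.1 cm.

15.1 cm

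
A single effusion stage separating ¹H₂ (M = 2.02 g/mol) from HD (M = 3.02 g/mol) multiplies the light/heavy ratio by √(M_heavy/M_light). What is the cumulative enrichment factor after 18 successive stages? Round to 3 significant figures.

After 18 stages the ratio has grown by (√(3.02/2.02))^18 = (3.02/2.02)^(18/2).
= 1.49505^9 = 37.3.

37.3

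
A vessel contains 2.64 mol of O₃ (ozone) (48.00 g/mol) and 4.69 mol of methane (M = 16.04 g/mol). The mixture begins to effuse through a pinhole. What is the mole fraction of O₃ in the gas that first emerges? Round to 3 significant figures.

0.246

The effusion rate of species i is ∝ p_i/√M_i ∝ n_i/√M_i.
Mole fraction of O₃ in the effusate = (n_O₃/√M_O₃) / (n_O₃/√M_O₃ + n_CH₄/√M_CH₄)
= (2.64/√48.00) / (2.64/√48.00 + 4.69/√16.04) = 0.3811/(0.3811 + 1.171) = 0.246.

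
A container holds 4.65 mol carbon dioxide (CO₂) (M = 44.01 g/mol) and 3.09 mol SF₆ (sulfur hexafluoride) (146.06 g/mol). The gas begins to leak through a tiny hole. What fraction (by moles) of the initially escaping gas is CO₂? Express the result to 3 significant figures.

0.733

The effusion rate of species i is ∝ p_i/√M_i ∝ n_i/√M_i.
So x_CO₂ in the escaping gas = (n_CO₂/√M_CO₂) / Σ(n_i/√M_i)
= (4.65/√44.01) / (4.65/√44.01 + 3.09/√146.06) = 0.7009/(0.7009 + 0.2557) = 0.733.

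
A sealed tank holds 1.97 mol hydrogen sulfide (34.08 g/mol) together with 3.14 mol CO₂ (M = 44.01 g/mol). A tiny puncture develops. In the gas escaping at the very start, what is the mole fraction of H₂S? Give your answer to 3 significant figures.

Rate_i ∝ x_i/√M_i (Graham's law weighted by mole fraction), so the effusate composition follows n_i/√M_i.
So x_H₂S in the escaping gas = (n_H₂S/√M_H₂S) / Σ(n_i/√M_i)
= (1.97/√34.08) / (1.97/√34.08 + 3.14/√44.01) = 0.3375/(0.3375 + 0.4733) = 0.416.

0.416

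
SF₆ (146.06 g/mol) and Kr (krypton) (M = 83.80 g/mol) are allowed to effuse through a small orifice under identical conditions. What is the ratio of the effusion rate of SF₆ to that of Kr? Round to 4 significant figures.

From Graham's law, rate_SF₆/rate_Kr = √(M_Kr/M_SF₆) = √(83.80/146.06) = √0.5737 = 0.7575.

0.7575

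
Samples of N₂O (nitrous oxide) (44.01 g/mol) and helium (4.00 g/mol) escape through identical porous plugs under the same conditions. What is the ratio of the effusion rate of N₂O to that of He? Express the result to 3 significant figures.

Graham's law gives rate_N₂O/rate_He = √(M_He/M_N₂O) = √(4.00/44.01) = √0.09089 = 0.301.

0.301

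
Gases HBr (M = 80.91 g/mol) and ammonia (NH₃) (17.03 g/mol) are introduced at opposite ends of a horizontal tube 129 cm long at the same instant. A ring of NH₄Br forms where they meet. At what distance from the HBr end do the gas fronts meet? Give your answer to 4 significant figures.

The fronts meet when d_HBr + d_NH₃ = L with d_HBr/d_NH₃ = √(M_NH₃/M_HBr) (Graham's law). Here √(M_NH₃/M_HBr) = √(17.03/80.91) = 0.4588.
With d_HBr + d_NH₃ = 129 cm, d_NH₃ = 129/(1 + 0.4588) = 88.43 cm.
d_HBr = 129 − 88.43 = 40.57 cm.

40.57 cm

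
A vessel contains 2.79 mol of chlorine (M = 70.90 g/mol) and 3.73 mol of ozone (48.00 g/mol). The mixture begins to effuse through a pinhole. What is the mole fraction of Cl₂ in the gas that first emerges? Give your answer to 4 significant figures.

0.3810

Rate_i ∝ x_i/√M_i (Graham's law weighted by mole fraction), so the effusate composition follows n_i/√M_i.
x_Cl₂(eff) = (n_Cl₂/√M_Cl₂) / (n_Cl₂/√M_Cl₂ + n_O₃/√M_O₃)
= (2.79/√70.90) / (2.79/√70.90 + 3.73/√48.00) = 0.3313/(0.3313 + 0.5384) = 0.3810.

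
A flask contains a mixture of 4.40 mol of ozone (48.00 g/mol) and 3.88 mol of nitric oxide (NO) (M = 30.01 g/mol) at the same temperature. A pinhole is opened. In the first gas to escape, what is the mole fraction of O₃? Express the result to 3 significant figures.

Each component's effusion rate ∝ (its partial pressure)·(1/√M) ∝ n_i/√M_i.
So x_O₃ in the escaping gas = (n_O₃/√M_O₃) / Σ(n_i/√M_i)
= (4.40/√48.00) / (4.40/√48.00 + 3.88/√30.01) = 0.6351/(0.6351 + 0.7083) = 0.473.

0.473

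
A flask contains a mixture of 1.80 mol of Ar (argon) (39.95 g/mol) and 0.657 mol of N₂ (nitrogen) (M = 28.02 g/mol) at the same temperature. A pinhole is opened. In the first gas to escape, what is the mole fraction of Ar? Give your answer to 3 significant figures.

The effusion rate of species i is ∝ p_i/√M_i ∝ n_i/√M_i.
x_Ar(eff) = (n_Ar/√M_Ar) / (n_Ar/√M_Ar + n_N₂/√M_N₂)
= (1.80/√39.95) / (1.80/√39.95 + 0.657/√28.02) = 0.2848/(0.2848 + 0.1241) = 0.696.

0.696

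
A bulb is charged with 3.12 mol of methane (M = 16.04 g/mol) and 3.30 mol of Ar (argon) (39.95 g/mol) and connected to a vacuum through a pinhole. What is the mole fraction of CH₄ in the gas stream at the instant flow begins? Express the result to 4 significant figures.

0.5987

Each component's effusion rate ∝ (its partial pressure)·(1/√M) ∝ n_i/√M_i.
Mole fraction of CH₄ in the effusate = (n_CH₄/√M_CH₄) / (n_CH₄/√M_CH₄ + n_Ar/√M_Ar)
= (3.12/√16.04) / (3.12/√16.04 + 3.30/√39.95) = 0.7790/(0.7790 + 0.5221) = 0.5987.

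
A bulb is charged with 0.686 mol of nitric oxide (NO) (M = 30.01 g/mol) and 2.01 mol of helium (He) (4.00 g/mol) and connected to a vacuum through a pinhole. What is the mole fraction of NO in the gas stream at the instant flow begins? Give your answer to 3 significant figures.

0.111

The effusion rate of species i is ∝ p_i/√M_i ∝ n_i/√M_i.
So x_NO in the escaping gas = (n_NO/√M_NO) / Σ(n_i/√M_i)
= (0.686/√30.01) / (0.686/√30.01 + 2.01/√4.00) = 0.1252/(0.1252 + 1.005) = 0.111.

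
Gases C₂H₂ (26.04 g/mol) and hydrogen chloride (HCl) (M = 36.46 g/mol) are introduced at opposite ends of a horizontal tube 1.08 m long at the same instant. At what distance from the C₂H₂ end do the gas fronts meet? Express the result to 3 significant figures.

0.585 m

In equal time, each gas travels a distance ∝ its rate ∝ 1/√M, so d_C₂H₂/d_HCl = √(M_HCl/M_C₂H₂) = √(36.46/26.04) = 1.183.
With d_C₂H₂ + d_HCl = 1.08 m, d_HCl = 1.08/(1 + 1.183) = 0.4947 m.
d_C₂H₂ = 1.08 − 0.4947 = 0.585 m.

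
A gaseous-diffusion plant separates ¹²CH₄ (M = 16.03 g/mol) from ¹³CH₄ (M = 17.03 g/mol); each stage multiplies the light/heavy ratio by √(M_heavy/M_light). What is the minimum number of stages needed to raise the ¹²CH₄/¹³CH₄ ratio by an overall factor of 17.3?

95

Single-stage factor α = √(17.03/16.03), so ln α = ½ ln(1.06238) = 0.03026.
Need α^N ≥ 17.3 ⇒ N ≥ ln(17.3) / ln α = 2.851 / 0.03026 = 94.22.
So at least 95 stages are needed.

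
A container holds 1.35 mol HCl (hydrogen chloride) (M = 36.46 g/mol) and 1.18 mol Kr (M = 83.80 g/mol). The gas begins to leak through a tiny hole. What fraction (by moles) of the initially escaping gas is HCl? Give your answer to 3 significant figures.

0.634

Effusion rate of each component ∝ n_i/√M_i (partial pressure × 1/√M).
Mole fraction of HCl in the effusate = (n_HCl/√M_HCl) / (n_HCl/√M_HCl + n_Kr/√M_Kr)
= (1.35/√36.46) / (1.35/√36.46 + 1.18/√83.80) = 0.2236/(0.2236 + 0.1289) = 0.634.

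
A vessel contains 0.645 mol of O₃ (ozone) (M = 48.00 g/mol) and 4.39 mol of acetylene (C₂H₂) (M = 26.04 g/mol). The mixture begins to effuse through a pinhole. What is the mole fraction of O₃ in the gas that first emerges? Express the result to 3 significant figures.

0.0976

Each component's effusion rate ∝ (its partial pressure)·(1/√M) ∝ n_i/√M_i.
x_O₃(eff) = (n_O₃/√M_O₃) / (n_O₃/√M_O₃ + n_C₂H₂/√M_C₂H₂)
= (0.645/√48.00) / (0.645/√48.00 + 4.39/√26.04) = 0.09310/(0.09310 + 0.8603) = 0.0976.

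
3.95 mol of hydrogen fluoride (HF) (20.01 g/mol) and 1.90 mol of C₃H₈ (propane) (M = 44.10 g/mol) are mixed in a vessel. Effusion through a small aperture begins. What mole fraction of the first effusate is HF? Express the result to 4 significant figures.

0.7553

Effusion rate of each component ∝ n_i/√M_i (partial pressure × 1/√M).
So x_HF in the escaping gas = (n_HF/√M_HF) / Σ(n_i/√M_i)
= (3.95/√20.01) / (3.95/√20.01 + 1.90/√44.10) = 0.8830/(0.8830 + 0.2861) = 0.7553.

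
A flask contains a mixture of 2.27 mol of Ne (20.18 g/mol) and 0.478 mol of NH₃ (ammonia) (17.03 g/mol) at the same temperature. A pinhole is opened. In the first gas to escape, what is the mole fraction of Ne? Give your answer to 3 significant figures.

Rate_i ∝ x_i/√M_i (Graham's law weighted by mole fraction), so the effusate composition follows n_i/√M_i.
Mole fraction of Ne in the effusate = (n_Ne/√M_Ne) / (n_Ne/√M_Ne + n_NH₃/√M_NH₃)
= (2.27/√20.18) / (2.27/√20.18 + 0.478/√17.03) = 0.5053/(0.5053 + 0.1158) = 0.814.

0.814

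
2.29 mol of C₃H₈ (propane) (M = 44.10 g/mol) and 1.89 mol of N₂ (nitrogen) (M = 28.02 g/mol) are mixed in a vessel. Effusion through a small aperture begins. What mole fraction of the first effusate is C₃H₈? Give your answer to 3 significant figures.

Rate_i ∝ x_i/√M_i (Graham's law weighted by mole fraction), so the effusate composition follows n_i/√M_i.
Mole fraction of C₃H₈ in the effusate = (n_C₃H₈/√M_C₃H₈) / (n_C₃H₈/√M_C₃H₈ + n_N₂/√M_N₂)
= (2.29/√44.10) / (2.29/√44.10 + 1.89/√28.02) = 0.3448/(0.3448 + 0.3570) = 0.491.

0.491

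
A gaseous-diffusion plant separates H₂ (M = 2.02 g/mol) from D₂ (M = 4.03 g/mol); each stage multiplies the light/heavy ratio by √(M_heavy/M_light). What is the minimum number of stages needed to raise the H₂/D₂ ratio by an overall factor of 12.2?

With α = √(4.03/2.02) per stage, ln α = ½ ln(1.99505) = 0.3453.
Need α^N ≥ 12.2 ⇒ N ≥ ln(12.2) / ln α = 2.501 / 0.3453 = 7.24.
So at least 8 stages are needed.

8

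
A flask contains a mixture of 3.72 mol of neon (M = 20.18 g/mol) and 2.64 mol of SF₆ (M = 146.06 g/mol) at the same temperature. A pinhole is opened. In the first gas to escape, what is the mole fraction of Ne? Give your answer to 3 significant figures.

Rate_i ∝ x_i/√M_i (Graham's law weighted by mole fraction), so the effusate composition follows n_i/√M_i.
x_Ne(eff) = (n_Ne/√M_Ne) / (n_Ne/√M_Ne + n_SF₆/√M_SF₆)
= (3.72/√20.18) / (3.72/√20.18 + 2.64/√146.06) = 0.8281/(0.8281 + 0.2184) = 0.791.

0.791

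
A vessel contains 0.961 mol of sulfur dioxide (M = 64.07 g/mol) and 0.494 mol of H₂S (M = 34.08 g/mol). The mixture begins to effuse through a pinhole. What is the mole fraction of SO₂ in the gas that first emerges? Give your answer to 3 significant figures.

0.587

The effusion rate of species i is ∝ p_i/√M_i ∝ n_i/√M_i.
So x_SO₂ in the escaping gas = (n_SO₂/√M_SO₂) / Σ(n_i/√M_i)
= (0.961/√64.07) / (0.961/√64.07 + 0.494/√34.08) = 0.1201/(0.1201 + 0.08462) = 0.587.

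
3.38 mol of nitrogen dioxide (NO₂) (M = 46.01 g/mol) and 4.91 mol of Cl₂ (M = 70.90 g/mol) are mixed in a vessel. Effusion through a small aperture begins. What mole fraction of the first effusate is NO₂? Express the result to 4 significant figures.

0.4608

The effusion rate of species i is ∝ p_i/√M_i ∝ n_i/√M_i.
So x_NO₂ in the escaping gas = (n_NO₂/√M_NO₂) / Σ(n_i/√M_i)
= (3.38/√46.01) / (3.38/√46.01 + 4.91/√70.90) = 0.4983/(0.4983 + 0.5831) = 0.4608.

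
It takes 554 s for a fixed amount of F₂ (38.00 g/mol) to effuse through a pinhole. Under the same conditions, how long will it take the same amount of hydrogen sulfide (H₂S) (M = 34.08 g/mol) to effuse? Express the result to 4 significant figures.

524.6 s

Graham's law gives t_H₂S/t_F₂ = √(M_H₂S/M_F₂) = √(34.08/38.00) = √0.8968 = 0.9470.
So the time for H₂S is 554 × 0.9470 = 524.6 s.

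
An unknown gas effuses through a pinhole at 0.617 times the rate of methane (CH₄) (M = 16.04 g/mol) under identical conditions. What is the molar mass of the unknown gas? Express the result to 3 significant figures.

Using Graham's law: rate_X/rate_CH₄ = √(M_CH₄/M_X).
0.617 = √(16.04/M_X)
M_X = 16.04 / 0.617² = 16.04 / 0.3807 = 42.1 g/mol

42.1 g/mol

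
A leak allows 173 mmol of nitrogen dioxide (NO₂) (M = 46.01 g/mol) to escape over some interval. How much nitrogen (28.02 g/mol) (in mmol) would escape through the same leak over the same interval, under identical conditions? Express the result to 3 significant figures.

Graham's law gives rate_N₂/rate_NO₂ = √(M_NO₂/M_N₂) = √(46.01/28.02) = √1.642 = 1.281.
So the amount for N₂ is 173 × 1.281 = 222 mmol.

222 mmol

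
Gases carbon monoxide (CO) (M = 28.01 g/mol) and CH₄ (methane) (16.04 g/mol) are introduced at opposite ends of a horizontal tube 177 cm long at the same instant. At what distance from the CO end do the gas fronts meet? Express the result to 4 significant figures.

76.25 cm

In equal time, each gas travels a distance ∝ its rate ∝ 1/√M, so d_CO/d_CH₄ = √(M_CH₄/M_CO) = √(16.04/28.01) = 0.7567.
With d_CO + d_CH₄ = 177 cm, d_CH₄ = 177/(1 + 0.7567) = 100.8 cm.
d_CO = 177 − 100.8 = 76.25 cm.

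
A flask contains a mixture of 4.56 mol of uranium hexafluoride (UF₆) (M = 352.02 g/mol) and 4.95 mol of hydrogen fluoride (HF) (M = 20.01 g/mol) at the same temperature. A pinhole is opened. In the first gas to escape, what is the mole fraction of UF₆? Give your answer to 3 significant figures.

0.180

Rate_i ∝ x_i/√M_i (Graham's law weighted by mole fraction), so the effusate composition follows n_i/√M_i.
x_UF₆(eff) = (n_UF₆/√M_UF₆) / (n_UF₆/√M_UF₆ + n_HF/√M_HF)
= (4.56/√352.02) / (4.56/√352.02 + 4.95/√20.01) = 0.2430/(0.2430 + 1.107) = 0.180.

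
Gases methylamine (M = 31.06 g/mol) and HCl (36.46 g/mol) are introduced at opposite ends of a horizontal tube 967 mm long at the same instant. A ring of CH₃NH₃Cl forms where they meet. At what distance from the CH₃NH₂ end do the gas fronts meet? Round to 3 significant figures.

503 mm

Graham's law gives d_CH₃NH₂/d_HCl = rate_CH₃NH₂/rate_HCl = √(M_HCl/M_CH₃NH₂) = √(36.46/31.06) = 1.083.
With d_CH₃NH₂ + d_HCl = 967 mm, d_HCl = 967/(1 + 1.083) = 464.1 mm.
d_CH₃NH₂ = 967 − 464.1 = 503 mm.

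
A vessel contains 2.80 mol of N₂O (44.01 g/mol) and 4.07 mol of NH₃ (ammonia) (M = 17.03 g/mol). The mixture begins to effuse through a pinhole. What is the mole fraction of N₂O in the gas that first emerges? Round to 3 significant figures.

0.300

Rate_i ∝ x_i/√M_i (Graham's law weighted by mole fraction), so the effusate composition follows n_i/√M_i.
Mole fraction of N₂O in the effusate = (n_N₂O/√M_N₂O) / (n_N₂O/√M_N₂O + n_NH₃/√M_NH₃)
= (2.80/√44.01) / (2.80/√44.01 + 4.07/√17.03) = 0.4221/(0.4221 + 0.9863) = 0.300.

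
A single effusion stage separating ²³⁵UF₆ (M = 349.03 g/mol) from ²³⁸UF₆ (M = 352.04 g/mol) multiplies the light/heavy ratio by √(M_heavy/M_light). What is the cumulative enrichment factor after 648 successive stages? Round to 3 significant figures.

After 648 stages the ratio has grown by (√(352.04/349.03))^648 = (352.04/349.03)^(648/2).
= 1.00862^324 = 16.2.

16.2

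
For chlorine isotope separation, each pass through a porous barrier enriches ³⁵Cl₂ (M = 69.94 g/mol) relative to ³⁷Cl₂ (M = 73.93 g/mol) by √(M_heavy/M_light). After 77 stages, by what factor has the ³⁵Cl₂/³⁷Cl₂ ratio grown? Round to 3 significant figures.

The single-stage factor is √(M_heavy/M_light), so 77 stages give [√(73.93/69.94)]^77 = (73.93/69.94)^(77/2).
= 1.05705^(77/2) = 8.47.

8.47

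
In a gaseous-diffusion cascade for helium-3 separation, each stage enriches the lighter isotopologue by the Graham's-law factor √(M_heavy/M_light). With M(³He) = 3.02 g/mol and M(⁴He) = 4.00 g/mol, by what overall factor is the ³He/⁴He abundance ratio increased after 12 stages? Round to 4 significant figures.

The single-stage factor is √(M_heavy/M_light), so 12 stages give [√(4.00/3.02)]^12 = (4.00/3.02)^(12/2).
= 1.32450^6 = 5.399.

5.399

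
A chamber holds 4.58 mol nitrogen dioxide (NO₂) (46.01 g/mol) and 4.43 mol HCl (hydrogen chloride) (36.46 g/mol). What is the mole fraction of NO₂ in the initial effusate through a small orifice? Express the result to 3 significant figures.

Rate_i ∝ x_i/√M_i (Graham's law weighted by mole fraction), so the effusate composition follows n_i/√M_i.
Mole fraction of NO₂ in the effusate = (n_NO₂/√M_NO₂) / (n_NO₂/√M_NO₂ + n_HCl/√M_HCl)
= (4.58/√46.01) / (4.58/√46.01 + 4.43/√36.46) = 0.6752/(0.6752 + 0.7337) = 0.479.

0.479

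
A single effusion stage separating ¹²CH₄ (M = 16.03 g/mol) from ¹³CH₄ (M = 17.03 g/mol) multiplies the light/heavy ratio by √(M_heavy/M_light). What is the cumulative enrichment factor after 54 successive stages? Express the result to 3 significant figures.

Each stage multiplies the ratio by α = √(17.03/16.03), so after 54 stages the overall factor is α^54 = (17.03/16.03)^(54/2).
= 1.06238^27 = 5.12.

5.12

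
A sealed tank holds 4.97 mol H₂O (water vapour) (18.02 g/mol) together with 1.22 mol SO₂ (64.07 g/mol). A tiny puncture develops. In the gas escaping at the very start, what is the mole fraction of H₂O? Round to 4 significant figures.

The effusion rate of species i is ∝ p_i/√M_i ∝ n_i/√M_i.
Mole fraction of H₂O in the effusate = (n_H₂O/√M_H₂O) / (n_H₂O/√M_H₂O + n_SO₂/√M_SO₂)
= (4.97/√18.02) / (4.97/√18.02 + 1.22/√64.07) = 1.171/(1.171 + 0.1524) = 0.8848.

0.8848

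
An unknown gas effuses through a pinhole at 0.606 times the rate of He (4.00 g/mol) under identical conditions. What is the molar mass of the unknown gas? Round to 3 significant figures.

10.9 g/mol

Since effusion rate ∝ 1/√M, rate_X/rate_He = √(M_He/M_X).
0.606 = √(4.00/M_X)
M_X = 4.00 / 0.606² = 4.00 / 0.3672 = 10.9 g/mol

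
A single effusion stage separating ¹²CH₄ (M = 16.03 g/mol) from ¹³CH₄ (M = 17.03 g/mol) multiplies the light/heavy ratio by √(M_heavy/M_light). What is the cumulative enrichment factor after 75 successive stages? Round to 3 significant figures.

Each stage multiplies the ratio by α = √(17.03/16.03), so after 75 stages the overall factor is α^75 = (17.03/16.03)^(75/2).
= 1.06238^(75/2) = 9.67.

9.67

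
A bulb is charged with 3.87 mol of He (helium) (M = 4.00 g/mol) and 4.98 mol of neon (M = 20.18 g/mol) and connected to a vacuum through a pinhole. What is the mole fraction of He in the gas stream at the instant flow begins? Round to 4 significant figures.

Effusion rate of each component ∝ n_i/√M_i (partial pressure × 1/√M).
So x_He in the escaping gas = (n_He/√M_He) / Σ(n_i/√M_i)
= (3.87/√4.00) / (3.87/√4.00 + 4.98/√20.18) = 1.935/(1.935 + 1.109) = 0.6358.

0.6358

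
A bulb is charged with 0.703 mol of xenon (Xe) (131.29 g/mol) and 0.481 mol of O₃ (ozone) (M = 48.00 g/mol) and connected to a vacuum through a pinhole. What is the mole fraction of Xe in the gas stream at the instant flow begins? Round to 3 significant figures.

Each component's effusion rate ∝ (its partial pressure)·(1/√M) ∝ n_i/√M_i.
So x_Xe in the escaping gas = (n_Xe/√M_Xe) / Σ(n_i/√M_i)
= (0.703/√131.29) / (0.703/√131.29 + 0.481/√48.00) = 0.06135/(0.06135 + 0.06943) = 0.469.

0.469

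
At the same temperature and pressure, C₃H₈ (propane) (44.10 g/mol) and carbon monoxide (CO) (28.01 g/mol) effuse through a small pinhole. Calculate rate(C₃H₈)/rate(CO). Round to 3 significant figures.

0.797

Graham's law gives rate_C₃H₈/rate_CO = √(M_CO/M_C₃H₈) = √(28.01/44.10) = √0.6351 = 0.797.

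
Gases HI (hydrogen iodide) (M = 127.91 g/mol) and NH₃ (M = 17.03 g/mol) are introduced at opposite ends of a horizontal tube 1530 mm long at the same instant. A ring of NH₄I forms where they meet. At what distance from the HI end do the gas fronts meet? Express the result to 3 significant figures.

Graham's law gives d_HI/d_NH₃ = rate_HI/rate_NH₃ = √(M_NH₃/M_HI) = √(17.03/127.91) = 0.3649.
With d_HI + d_NH₃ = 1530 mm, d_NH₃ = 1530/(1 + 0.3649) = 1121 mm.
d_HI = 1530 − 1121 = 409 mm.

409 mm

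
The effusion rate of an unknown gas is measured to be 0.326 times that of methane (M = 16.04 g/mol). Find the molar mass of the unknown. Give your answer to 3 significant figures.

From Graham's law, rate_X/rate_CH₄ = √(M_CH₄/M_X).
0.326 = √(16.04/M_X)
M_X = 16.04 / 0.326² = 16.04 / 0.1063 = 151 g/mol

151 g/mol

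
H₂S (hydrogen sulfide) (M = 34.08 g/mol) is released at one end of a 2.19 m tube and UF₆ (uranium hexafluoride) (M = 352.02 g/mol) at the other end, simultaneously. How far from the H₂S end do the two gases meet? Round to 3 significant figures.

In equal time, each gas travels a distance ∝ its rate ∝ 1/√M, so d_H₂S/d_UF₆ = √(M_UF₆/M_H₂S) = √(352.02/34.08) = 3.214.
With d_H₂S + d_UF₆ = 2.19 m, d_UF₆ = 2.19/(1 + 3.214) = 0.5197 m.
d_H₂S = 2.19 − 0.5197 = 1.67 m.

1.67 m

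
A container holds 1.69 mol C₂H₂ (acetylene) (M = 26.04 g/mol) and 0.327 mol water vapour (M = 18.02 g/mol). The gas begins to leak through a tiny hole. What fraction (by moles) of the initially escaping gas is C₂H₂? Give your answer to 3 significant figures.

Each component's effusion rate ∝ (its partial pressure)·(1/√M) ∝ n_i/√M_i.
So x_C₂H₂ in the escaping gas = (n_C₂H₂/√M_C₂H₂) / Σ(n_i/√M_i)
= (1.69/√26.04) / (1.69/√26.04 + 0.327/√18.02) = 0.3312/(0.3312 + 0.07703) = 0.811.

0.811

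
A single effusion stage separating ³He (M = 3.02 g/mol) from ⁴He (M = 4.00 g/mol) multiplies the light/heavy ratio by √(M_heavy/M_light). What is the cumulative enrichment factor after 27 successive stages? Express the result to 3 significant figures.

44.4

After 27 stages the ratio has grown by (√(4.00/3.02))^27 = (4.00/3.02)^(27/2).
= 1.32450^(27/2) = 44.4.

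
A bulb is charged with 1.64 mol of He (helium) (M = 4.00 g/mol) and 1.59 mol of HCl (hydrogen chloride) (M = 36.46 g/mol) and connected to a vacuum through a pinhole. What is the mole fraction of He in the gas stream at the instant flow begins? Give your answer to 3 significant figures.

Rate_i ∝ x_i/√M_i (Graham's law weighted by mole fraction), so the effusate composition follows n_i/√M_i.
So x_He in the escaping gas = (n_He/√M_He) / Σ(n_i/√M_i)
= (1.64/√4.00) / (1.64/√4.00 + 1.59/√36.46) = 0.8200/(0.8200 + 0.2633) = 0.757.

0.757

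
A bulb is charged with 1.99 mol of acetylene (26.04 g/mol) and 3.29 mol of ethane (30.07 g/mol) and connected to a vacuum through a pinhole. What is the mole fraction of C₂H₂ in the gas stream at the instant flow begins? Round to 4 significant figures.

The effusion rate of species i is ∝ p_i/√M_i ∝ n_i/√M_i.
x_C₂H₂(eff) = (n_C₂H₂/√M_C₂H₂) / (n_C₂H₂/√M_C₂H₂ + n_C₂H₆/√M_C₂H₆)
= (1.99/√26.04) / (1.99/√26.04 + 3.29/√30.07) = 0.3900/(0.3900 + 0.6000) = 0.3939.

0.3939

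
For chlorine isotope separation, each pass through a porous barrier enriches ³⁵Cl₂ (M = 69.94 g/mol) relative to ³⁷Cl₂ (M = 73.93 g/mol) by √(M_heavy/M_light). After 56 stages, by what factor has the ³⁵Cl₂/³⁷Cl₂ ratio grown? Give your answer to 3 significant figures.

4.73

Overall factor = α^56 with α = √(73.93/69.94), i.e. (73.93/69.94)^(56/2).
= 1.05705^28 = 4.73.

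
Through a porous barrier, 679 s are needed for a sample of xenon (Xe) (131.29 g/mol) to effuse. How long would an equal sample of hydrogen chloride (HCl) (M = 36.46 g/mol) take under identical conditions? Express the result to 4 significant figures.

Using Graham's law: t_HCl/t_Xe = √(M_HCl/M_Xe) = √(36.46/131.29) = √0.2777 = 0.5270.
So the time for HCl is 679 × 0.5270 = 357.8 s.

357.8 s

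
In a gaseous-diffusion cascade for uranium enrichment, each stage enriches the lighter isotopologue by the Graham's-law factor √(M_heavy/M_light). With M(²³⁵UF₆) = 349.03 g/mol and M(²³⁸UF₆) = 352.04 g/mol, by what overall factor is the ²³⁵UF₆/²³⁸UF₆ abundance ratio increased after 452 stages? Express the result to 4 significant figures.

Each stage multiplies the ratio by α = √(352.04/349.03), so after 452 stages the overall factor is α^452 = (352.04/349.03)^(452/2).
= 1.00862^226 = 6.963.

6.963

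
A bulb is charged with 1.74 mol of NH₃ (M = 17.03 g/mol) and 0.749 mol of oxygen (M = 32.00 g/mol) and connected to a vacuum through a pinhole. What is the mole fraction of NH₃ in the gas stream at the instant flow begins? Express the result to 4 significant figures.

0.7610

Rate_i ∝ x_i/√M_i (Graham's law weighted by mole fraction), so the effusate composition follows n_i/√M_i.
x_NH₃(eff) = (n_NH₃/√M_NH₃) / (n_NH₃/√M_NH₃ + n_O₂/√M_O₂)
= (1.74/√17.03) / (1.74/√17.03 + 0.749/√32.00) = 0.4216/(0.4216 + 0.1324) = 0.7610.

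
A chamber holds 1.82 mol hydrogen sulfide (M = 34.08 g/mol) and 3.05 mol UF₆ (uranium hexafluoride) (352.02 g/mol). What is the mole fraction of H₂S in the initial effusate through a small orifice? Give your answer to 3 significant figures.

0.657

Rate_i ∝ x_i/√M_i (Graham's law weighted by mole fraction), so the effusate composition follows n_i/√M_i.
Mole fraction of H₂S in the effusate = (n_H₂S/√M_H₂S) / (n_H₂S/√M_H₂S + n_UF₆/√M_UF₆)
= (1.82/√34.08) / (1.82/√34.08 + 3.05/√352.02) = 0.3118/(0.3118 + 0.1626) = 0.657.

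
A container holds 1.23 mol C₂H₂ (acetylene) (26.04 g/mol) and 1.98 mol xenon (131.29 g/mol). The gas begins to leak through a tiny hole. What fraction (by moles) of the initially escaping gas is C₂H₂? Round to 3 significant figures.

0.582

Each component's effusion rate ∝ (its partial pressure)·(1/√M) ∝ n_i/√M_i.
Mole fraction of C₂H₂ in the effusate = (n_C₂H₂/√M_C₂H₂) / (n_C₂H₂/√M_C₂H₂ + n_Xe/√M_Xe)
= (1.23/√26.04) / (1.23/√26.04 + 1.98/√131.29) = 0.2410/(0.2410 + 0.1728) = 0.582.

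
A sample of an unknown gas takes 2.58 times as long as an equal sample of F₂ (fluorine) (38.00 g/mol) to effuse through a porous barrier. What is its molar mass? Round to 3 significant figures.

253 g/mol

Since effusion rate ∝ 1/√M, t_X/t_F₂ = √(M_X/M_F₂).
2.58 = √(M_X/38.00)
M_X = 38.00 × 2.58² = 38.00 × 6.656 = 253 g/mol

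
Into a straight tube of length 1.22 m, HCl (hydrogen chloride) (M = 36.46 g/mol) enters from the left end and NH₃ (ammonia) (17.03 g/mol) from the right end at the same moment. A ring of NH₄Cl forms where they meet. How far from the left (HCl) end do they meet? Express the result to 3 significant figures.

0.495 m

Distances travelled in equal time are proportional to diffusion rates, so d_HCl/d_NH₃ = √(M_NH₃/M_HCl) = √(17.03/36.46) = 0.6834.
With d_HCl + d_NH₃ = 1.22 m, d_NH₃ = 1.22/(1 + 0.6834) = 0.7247 m.
d_HCl = 1.22 − 0.7247 = 0.495 m.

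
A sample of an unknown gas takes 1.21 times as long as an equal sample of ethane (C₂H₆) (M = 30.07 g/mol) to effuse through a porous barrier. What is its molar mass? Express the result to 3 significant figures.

44.0 g/mol

Using Graham's law: t_X/t_C₂H₆ = √(M_X/M_C₂H₆).
1.21 = √(M_X/30.07)
M_X = 30.07 × 1.21² = 30.07 × 1.464 = 44.0 g/mol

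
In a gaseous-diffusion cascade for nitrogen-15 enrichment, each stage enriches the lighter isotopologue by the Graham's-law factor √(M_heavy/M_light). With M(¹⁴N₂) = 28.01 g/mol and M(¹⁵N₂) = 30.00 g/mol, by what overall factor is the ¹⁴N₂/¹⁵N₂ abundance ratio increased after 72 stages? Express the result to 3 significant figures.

11.8

The single-stage factor is √(M_heavy/M_light), so 72 stages give [√(30.00/28.01)]^72 = (30.00/28.01)^(72/2).
= 1.07105^36 = 11.8.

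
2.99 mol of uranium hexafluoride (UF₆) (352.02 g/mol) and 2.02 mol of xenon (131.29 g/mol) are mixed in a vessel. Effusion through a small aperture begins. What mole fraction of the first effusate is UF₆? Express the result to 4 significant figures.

0.4748

Rate_i ∝ x_i/√M_i (Graham's law weighted by mole fraction), so the effusate composition follows n_i/√M_i.
x_UF₆(eff) = (n_UF₆/√M_UF₆) / (n_UF₆/√M_UF₆ + n_Xe/√M_Xe)
= (2.99/√352.02) / (2.99/√352.02 + 2.02/√131.29) = 0.1594/(0.1594 + 0.1763) = 0.4748.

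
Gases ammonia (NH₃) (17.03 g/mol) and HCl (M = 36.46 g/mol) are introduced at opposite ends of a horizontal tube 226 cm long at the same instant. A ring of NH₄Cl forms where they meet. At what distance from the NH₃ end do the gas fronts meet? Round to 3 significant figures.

134 cm

The fronts meet when d_NH₃ + d_HCl = L with d_NH₃/d_HCl = √(M_HCl/M_NH₃) (Graham's law). Here √(M_HCl/M_NH₃) = √(36.46/17.03) = 1.463.
With d_NH₃ + d_HCl = 226 cm, d_HCl = 226/(1 + 1.463) = 91.75 cm.
d_NH₃ = 226 − 91.75 = 134 cm.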